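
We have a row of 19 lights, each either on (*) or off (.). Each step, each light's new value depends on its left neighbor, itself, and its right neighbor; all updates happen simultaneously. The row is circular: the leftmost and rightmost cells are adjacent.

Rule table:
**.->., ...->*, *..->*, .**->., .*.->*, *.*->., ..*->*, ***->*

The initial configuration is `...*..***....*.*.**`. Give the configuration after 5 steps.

*.****.*.*********.

step 1: ******.*.*****.*...
step 2: .****..*..***..****
step 3: ..**.*****.*.**.**.
step 4: **....***..*......*
step 5: *.****.*.*********.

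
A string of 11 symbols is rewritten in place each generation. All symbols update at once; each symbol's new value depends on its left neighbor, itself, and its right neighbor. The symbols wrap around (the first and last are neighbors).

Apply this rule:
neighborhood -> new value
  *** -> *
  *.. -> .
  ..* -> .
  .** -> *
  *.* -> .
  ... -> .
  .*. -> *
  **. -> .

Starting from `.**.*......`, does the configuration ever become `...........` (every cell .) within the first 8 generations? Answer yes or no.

.*..*......
.*..*......  (fixed point — unchanged through generation 8)
generation 8 is .*..*......, still not uniform .

no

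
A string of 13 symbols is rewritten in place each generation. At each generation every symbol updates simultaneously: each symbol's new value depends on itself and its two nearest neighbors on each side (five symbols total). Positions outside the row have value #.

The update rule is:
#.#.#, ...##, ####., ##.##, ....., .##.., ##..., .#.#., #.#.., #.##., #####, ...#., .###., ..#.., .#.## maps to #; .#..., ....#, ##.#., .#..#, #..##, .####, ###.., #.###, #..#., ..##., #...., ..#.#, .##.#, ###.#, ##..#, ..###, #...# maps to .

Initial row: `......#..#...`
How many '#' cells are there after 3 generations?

#.##.##..#..#
.##.###..#...
##.#.#...#..#
count of #: 6

6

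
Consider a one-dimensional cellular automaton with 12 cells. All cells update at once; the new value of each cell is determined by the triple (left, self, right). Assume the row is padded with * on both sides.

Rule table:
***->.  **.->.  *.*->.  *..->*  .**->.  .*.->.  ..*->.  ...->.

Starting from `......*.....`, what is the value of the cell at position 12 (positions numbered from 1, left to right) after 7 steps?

.

step 1: *......*....
step 2: .*......*...
step 3: ..*......*..
step 4: *..*......*.
step 5: .*..*.......
step 6: ..*..*......
step 7: *..*..*.....
position 12 holds .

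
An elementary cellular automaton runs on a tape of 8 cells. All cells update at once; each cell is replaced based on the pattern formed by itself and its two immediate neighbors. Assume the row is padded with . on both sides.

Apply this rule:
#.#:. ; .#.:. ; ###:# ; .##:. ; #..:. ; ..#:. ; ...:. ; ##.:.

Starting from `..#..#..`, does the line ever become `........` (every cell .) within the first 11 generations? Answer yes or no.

........
all cells are . at generation 1

yes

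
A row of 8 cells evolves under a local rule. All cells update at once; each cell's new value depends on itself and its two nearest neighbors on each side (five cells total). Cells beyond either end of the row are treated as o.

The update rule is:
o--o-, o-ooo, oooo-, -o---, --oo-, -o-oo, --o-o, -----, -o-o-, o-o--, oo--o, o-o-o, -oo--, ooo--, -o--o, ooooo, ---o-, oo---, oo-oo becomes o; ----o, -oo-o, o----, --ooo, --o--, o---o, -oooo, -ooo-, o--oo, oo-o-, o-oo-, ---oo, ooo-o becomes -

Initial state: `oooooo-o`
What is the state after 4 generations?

ooooo-oo
oooo-oo-
ooo-o--o
oo--oo--

oo--oo--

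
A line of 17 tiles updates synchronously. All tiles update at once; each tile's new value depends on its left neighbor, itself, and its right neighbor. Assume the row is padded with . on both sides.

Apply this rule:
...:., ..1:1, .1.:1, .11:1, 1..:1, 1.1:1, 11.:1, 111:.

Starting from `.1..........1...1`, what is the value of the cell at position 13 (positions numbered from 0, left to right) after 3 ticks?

111........111.11
1.11......11.1111
11111....11111..1
position 13 holds 1

1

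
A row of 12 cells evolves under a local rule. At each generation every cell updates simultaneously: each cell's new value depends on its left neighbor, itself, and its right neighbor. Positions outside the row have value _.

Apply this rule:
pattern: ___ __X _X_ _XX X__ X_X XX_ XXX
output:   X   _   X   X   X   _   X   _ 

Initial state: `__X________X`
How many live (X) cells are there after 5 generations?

8

X_XXXXXXXX_X
X_X______X_X
X_XXXXXX_X_X
X_X____X_X_X
X_XXXX_X_X_X
count of X: 8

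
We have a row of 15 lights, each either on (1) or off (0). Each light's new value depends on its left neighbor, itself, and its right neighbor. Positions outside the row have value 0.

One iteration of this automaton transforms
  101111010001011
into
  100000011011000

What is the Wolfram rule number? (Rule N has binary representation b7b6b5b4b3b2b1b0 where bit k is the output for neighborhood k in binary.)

position 3: 111 → 0  (bit 7 = 0)
position 5: 110 → 0  (bit 6 = 0)
position 1: 101 → 0  (bit 5 = 0)
position 8: 100 → 1  (bit 4 = 1)
position 2: 011 → 0  (bit 3 = 0)
position 0: 010 → 1  (bit 2 = 1)
position 10: 001 → 1  (bit 1 = 1)
position 9: 000 → 0  (bit 0 = 0)
bits b7..b0 = 00010110 = 22

22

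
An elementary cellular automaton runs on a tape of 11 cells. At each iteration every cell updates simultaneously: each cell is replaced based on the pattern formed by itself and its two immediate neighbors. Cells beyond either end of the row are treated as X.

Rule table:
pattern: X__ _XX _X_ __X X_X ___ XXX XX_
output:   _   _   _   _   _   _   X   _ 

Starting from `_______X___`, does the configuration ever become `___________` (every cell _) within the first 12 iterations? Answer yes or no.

___________
all cells are _ at iteration 1

yes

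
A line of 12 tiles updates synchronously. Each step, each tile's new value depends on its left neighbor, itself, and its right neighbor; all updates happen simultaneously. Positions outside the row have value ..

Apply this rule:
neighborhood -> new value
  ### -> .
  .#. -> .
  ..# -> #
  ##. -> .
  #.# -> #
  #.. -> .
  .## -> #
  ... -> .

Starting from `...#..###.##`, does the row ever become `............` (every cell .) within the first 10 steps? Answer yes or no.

..#..##..##.
.#..##..##..
#..##..##...
..##..##....
.##..##.....
##..##......
#..##.......
..##........
.##.........
##..........
step 10 is ##.........., still not uniform .

no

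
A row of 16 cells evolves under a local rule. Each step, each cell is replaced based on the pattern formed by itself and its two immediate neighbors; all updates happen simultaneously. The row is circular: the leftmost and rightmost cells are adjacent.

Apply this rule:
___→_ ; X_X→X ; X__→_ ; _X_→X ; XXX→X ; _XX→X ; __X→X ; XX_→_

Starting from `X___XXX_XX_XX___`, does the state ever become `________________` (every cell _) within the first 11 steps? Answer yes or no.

no

X__XXX_XX_XX___X
__XXX_XX_XX___XX
_XXX_XX_XX___XX_
XXX_XX_XX___XX__
XX_XX_XX___XX__X
X_XX_XX___XX__XX
_XX_XX___XX__XXX
XX_XX___XX__XXX_
X_XX___XX__XXX_X
_XX___XX__XXX_XX
XX___XX__XXX_XX_
step 11 is XX___XX__XXX_XX_, still not uniform _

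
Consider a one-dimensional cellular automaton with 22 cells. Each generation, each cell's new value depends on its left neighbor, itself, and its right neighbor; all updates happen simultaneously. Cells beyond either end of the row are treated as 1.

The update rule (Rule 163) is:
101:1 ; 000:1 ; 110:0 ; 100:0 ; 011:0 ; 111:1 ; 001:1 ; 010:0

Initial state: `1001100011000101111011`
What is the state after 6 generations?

1001001100010010101010

0010001100011010110101
0100110001100101001010
1001000110001010010101
0010011000110100101010
0100100011001001010101
1001001100010010101010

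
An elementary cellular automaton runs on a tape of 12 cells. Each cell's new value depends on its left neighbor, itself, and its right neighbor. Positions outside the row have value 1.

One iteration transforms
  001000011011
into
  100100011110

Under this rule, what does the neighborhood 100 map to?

1

At position 0 the neighborhood is 100; the next row has 1 there.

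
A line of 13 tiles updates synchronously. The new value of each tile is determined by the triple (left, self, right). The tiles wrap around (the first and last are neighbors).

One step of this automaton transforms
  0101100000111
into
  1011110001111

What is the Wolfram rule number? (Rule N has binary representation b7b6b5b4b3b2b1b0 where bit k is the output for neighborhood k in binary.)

position 11: 111 → 1  (bit 7 = 1)
position 4: 110 → 1  (bit 6 = 1)
position 0: 101 → 1  (bit 5 = 1)
position 5: 100 → 1  (bit 4 = 1)
position 3: 011 → 1  (bit 3 = 1)
position 1: 010 → 0  (bit 2 = 0)
position 9: 001 → 1  (bit 1 = 1)
position 6: 000 → 0  (bit 0 = 0)
bits b7..b0 = 11111010 = 250

250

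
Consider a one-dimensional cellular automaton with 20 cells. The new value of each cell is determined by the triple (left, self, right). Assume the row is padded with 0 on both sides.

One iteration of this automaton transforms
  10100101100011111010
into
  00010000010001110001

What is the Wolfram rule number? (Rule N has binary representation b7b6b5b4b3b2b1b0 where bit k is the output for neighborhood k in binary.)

position 13: 111 → 1  (bit 7 = 1)
position 8: 110 → 0  (bit 6 = 0)
position 1: 101 → 0  (bit 5 = 0)
position 3: 100 → 1  (bit 4 = 1)
position 7: 011 → 0  (bit 3 = 0)
position 0: 010 → 0  (bit 2 = 0)
position 4: 001 → 0  (bit 1 = 0)
position 10: 000 → 0  (bit 0 = 0)
bits b7..b0 = 10010000 = 144

144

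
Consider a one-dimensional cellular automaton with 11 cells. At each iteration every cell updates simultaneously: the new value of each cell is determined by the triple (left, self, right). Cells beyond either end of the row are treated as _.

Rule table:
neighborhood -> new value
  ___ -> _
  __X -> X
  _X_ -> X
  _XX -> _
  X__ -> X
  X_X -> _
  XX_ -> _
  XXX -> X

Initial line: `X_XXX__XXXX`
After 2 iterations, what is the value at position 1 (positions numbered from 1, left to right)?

iteration 1: X__X_XX_XX_
iteration 2: XXXX______X
position 1 holds X

X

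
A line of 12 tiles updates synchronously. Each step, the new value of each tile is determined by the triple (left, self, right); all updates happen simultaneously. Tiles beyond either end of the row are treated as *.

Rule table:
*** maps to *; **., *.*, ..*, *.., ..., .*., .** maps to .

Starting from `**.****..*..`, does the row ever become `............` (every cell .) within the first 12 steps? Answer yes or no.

step 1: *...**......
step 2: ............
all cells are . at step 2

yes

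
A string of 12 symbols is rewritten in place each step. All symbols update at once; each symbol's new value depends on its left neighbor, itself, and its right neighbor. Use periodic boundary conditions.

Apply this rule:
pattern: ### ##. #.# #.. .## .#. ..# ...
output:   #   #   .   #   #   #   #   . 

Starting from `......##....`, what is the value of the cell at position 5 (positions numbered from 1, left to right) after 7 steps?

.....####...
....######..
...########.
..##########
############
############  (fixed point — unchanged through step 7)
position 5 holds #

#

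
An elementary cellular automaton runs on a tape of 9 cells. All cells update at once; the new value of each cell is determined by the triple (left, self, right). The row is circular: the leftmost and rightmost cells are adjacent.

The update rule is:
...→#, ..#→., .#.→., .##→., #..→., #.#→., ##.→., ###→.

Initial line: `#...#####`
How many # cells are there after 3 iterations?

..#......
#...#####  (repeats iteration 0; period 2)
iteration 3: ..#......
count of #: 1

1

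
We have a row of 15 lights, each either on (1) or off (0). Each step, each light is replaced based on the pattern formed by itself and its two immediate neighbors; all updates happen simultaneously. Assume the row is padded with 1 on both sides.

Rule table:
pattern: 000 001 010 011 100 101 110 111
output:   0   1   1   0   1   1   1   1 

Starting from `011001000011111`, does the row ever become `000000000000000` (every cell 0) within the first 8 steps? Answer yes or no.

no

101111100101111
110111111110111
111011111111011
111101111111101
111110111111110
111111011111111
111111101111111
111111110111111
step 8 is 111111110111111, still not uniform 0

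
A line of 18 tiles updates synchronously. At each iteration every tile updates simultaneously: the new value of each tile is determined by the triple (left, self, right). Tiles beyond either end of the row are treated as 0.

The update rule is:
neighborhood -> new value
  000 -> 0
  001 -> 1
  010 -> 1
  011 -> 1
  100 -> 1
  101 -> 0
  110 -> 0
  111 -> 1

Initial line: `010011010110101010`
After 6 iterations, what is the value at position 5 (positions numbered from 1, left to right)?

0

111110010100101011
111101110111101010
111001100111001011
110111011110111010
100110011100110011
111101111011101110
position 5 holds 0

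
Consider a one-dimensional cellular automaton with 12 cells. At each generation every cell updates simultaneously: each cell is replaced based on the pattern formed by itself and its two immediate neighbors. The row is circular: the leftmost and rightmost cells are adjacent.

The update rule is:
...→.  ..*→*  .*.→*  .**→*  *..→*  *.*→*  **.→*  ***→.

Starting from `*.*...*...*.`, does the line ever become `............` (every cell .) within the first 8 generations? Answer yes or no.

yes

****.***.***
...***.***..
..**.***.**.
.*****.*****
**...***...*
.**.**.**.**
************
............
all cells are . at generation 8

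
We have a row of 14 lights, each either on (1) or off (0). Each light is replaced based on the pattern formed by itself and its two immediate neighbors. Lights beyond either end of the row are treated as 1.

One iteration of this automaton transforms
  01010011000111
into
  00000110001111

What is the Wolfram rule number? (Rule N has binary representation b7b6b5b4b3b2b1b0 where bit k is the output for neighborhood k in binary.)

position 12: 111 → 1  (bit 7 = 1)
position 7: 110 → 0  (bit 6 = 0)
position 0: 101 → 0  (bit 5 = 0)
position 4: 100 → 0  (bit 4 = 0)
position 6: 011 → 1  (bit 3 = 1)
position 1: 010 → 0  (bit 2 = 0)
position 5: 001 → 1  (bit 1 = 1)
position 9: 000 → 0  (bit 0 = 0)
bits b7..b0 = 10001010 = 138

138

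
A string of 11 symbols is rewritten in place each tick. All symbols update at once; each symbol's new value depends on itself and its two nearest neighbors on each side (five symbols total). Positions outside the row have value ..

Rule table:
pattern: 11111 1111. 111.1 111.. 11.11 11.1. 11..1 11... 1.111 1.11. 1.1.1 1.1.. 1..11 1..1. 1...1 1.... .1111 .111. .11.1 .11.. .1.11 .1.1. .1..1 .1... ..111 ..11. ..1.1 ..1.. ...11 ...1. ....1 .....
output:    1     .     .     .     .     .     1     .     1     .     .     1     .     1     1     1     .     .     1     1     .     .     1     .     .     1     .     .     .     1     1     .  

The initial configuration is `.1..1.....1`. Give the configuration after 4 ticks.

1..1.1.11.1

1.11..1.11.
...111...1.
.1.....11..
1..1.1.11.1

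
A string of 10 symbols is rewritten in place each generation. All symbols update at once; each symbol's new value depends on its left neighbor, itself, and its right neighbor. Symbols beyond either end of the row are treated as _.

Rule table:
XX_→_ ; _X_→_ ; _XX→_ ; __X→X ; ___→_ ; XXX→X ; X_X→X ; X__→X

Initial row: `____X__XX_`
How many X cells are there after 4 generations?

5

___X_XX__X
__X_X__XX_
_X_X_XX__X
X_X_X__XX_
count of X: 5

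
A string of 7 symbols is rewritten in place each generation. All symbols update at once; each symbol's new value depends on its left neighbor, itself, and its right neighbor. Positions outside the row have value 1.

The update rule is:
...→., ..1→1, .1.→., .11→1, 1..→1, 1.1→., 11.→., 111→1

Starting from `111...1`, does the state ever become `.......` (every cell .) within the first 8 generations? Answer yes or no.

no

11.1.11
1....11
.1..111
..11111
1111111
1111111  (fixed point — unchanged through generation 8)
generation 8 is 1111111, still not uniform .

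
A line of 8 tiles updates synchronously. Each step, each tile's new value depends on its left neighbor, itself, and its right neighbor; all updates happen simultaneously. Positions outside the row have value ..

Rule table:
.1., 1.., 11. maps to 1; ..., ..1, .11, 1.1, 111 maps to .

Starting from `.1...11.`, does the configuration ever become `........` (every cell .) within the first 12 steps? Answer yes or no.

step 1: .11...11
step 2: ..11...1
step 3: ...11..1
step 4: ....11.1
step 5: .....1.1
step 6: .....1.1  (fixed point — unchanged through step 12)
step 12 is .....1.1, still not uniform .

no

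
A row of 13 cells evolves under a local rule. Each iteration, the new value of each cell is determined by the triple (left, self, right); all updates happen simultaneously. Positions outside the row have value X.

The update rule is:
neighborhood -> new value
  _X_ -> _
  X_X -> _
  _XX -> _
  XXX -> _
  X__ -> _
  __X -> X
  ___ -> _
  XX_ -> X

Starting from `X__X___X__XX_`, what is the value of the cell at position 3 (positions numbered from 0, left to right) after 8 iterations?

_

X_X___X__X_X_
X____X__X____
X___X__X____X
X__X__X____X_
X_X__X____X__
X___X____X__X
X__X____X__X_
X_X____X__X__
position 3 holds _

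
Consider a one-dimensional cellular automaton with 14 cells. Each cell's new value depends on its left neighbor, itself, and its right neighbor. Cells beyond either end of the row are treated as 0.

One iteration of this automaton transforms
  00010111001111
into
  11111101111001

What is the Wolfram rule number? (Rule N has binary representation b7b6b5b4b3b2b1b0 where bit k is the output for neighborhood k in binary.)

position 6: 111 → 0  (bit 7 = 0)
position 7: 110 → 1  (bit 6 = 1)
position 4: 101 → 1  (bit 5 = 1)
position 8: 100 → 1  (bit 4 = 1)
position 5: 011 → 1  (bit 3 = 1)
position 3: 010 → 1  (bit 2 = 1)
position 2: 001 → 1  (bit 1 = 1)
position 0: 000 → 1  (bit 0 = 1)
bits b7..b0 = 01111111 = 127

127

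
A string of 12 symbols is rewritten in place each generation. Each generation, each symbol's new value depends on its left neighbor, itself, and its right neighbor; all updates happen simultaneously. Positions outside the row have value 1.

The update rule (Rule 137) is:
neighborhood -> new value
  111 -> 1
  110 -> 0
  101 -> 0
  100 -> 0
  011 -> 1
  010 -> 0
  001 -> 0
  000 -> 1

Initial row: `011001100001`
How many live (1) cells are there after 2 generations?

010001001101
000100001001
count of 1: 3

3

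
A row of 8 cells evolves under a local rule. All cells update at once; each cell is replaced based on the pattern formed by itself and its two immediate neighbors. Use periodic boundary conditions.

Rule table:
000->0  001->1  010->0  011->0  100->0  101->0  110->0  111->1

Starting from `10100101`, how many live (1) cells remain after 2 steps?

00001000
00010000
count of 1: 1

1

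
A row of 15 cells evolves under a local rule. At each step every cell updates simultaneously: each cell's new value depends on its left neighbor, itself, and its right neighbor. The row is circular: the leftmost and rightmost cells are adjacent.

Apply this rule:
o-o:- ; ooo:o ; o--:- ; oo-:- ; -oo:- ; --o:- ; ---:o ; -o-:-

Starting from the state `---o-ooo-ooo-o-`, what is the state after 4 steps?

oo----o---o----
---oo---o---oo-
oo----o---o----  (repeats step 1; period 2)
step 4: ---oo---o---oo-

---oo---o---oo-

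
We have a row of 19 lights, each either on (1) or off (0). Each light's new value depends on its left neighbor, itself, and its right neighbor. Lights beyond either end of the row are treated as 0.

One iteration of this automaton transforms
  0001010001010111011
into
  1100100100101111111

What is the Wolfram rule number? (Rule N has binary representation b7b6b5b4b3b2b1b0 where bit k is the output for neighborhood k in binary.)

233

position 14: 111 → 1  (bit 7 = 1)
position 15: 110 → 1  (bit 6 = 1)
position 4: 101 → 1  (bit 5 = 1)
position 6: 100 → 0  (bit 4 = 0)
position 13: 011 → 1  (bit 3 = 1)
position 3: 010 → 0  (bit 2 = 0)
position 2: 001 → 0  (bit 1 = 0)
position 0: 000 → 1  (bit 0 = 1)
bits b7..b0 = 11101001 = 233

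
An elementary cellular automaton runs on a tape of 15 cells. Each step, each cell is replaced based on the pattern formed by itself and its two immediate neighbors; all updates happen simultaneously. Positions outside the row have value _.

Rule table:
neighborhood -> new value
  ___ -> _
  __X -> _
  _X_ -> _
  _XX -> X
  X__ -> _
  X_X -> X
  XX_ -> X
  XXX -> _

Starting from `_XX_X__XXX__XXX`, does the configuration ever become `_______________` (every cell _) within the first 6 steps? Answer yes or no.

yes

_XXX___X_X__X_X
_X_X____X____X_
__X____________
_______________
all cells are _ at step 4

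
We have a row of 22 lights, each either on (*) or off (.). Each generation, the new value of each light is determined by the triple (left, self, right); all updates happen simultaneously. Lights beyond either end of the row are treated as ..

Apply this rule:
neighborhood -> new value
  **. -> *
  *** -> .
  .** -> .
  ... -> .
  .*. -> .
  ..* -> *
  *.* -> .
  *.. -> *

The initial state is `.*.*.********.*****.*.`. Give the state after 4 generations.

*...........*.....*..*
.*.........*.*...*.**.
*.*.......*...*.*...**
...*.....*.*.*...*.*.*

...*.....*.*.*...*.*.*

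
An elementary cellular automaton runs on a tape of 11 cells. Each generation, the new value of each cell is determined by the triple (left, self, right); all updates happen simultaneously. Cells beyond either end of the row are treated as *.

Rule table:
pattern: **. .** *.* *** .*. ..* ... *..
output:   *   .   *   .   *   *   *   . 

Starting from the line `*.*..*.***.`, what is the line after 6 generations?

.*****.**..

***.***..**
..**..*.*..
.*.*.****.*
*****...**.
....*.**.**
.*****.**..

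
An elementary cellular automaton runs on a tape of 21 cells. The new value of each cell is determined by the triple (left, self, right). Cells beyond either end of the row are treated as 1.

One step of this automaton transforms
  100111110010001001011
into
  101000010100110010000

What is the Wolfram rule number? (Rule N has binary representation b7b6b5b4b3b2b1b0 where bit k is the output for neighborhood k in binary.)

67

position 4: 111 → 0  (bit 7 = 0)
position 0: 110 → 1  (bit 6 = 1)
position 18: 101 → 0  (bit 5 = 0)
position 1: 100 → 0  (bit 4 = 0)
position 3: 011 → 0  (bit 3 = 0)
position 10: 010 → 0  (bit 2 = 0)
position 2: 001 → 1  (bit 1 = 1)
position 12: 000 → 1  (bit 0 = 1)
bits b7..b0 = 01000011 = 67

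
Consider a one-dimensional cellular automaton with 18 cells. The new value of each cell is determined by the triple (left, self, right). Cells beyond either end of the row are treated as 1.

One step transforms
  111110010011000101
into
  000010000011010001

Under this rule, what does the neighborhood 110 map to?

At position 4 the neighborhood is 110; the next row has 1 there.

1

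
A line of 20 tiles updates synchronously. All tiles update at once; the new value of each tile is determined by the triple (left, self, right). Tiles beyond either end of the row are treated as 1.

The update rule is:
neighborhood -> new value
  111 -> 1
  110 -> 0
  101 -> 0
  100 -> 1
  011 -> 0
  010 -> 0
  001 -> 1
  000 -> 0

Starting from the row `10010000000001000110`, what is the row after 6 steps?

01101000000010101000
00000100000100000101
10001010001010001000
01010001010001010101
00001010001010000000
10010001010001000001

10010001010001000001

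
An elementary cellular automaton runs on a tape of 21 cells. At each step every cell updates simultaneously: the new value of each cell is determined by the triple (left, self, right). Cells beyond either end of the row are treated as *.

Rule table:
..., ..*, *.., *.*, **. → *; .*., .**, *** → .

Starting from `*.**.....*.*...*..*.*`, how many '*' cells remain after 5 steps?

14

**.******.*.***.**.*.
.**.....**.*..**.**.*
*.******.**.**.**.**.
**.....**.**.**.**.**
.******.**.**.**.**..
count of *: 14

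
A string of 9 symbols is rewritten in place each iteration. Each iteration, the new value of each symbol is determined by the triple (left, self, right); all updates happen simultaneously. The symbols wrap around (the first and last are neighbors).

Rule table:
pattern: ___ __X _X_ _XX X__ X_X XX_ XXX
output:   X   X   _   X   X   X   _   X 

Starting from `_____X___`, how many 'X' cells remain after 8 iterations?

XXXXX_XXX
XXXX_XXXX
XXX_XXXXX
XX_XXXXXX
X_XXXXXXX
_XXXXXXXX
XXXXXXXX_
XXXXXXX_X
count of X: 8

8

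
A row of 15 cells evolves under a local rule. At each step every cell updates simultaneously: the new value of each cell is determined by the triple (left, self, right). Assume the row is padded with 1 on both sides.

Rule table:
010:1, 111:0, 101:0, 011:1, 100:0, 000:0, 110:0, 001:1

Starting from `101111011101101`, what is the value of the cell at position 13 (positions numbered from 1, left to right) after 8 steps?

1

step 1: 001000010001001
step 2: 011000110011011
step 3: 010001100110010
step 4: 010011001100110
step 5: 010110011001100
step 6: 010100110011001
step 7: 010101100110011
step 8: 010101001100110
position 13 holds 1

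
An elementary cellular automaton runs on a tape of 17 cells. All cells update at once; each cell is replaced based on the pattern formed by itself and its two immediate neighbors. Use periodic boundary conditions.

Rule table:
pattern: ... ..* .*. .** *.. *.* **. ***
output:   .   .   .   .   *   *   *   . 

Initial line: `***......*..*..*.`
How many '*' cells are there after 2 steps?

5

..**......*..*..*
*..**......*..*..
count of *: 5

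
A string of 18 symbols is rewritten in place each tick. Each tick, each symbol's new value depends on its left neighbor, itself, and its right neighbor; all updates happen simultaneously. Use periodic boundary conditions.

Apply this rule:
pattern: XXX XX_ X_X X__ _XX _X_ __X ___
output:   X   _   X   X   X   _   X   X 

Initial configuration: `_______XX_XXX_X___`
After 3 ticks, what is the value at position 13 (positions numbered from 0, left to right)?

XXXXXXXX_XXX_X_XXX
XXXXXXX_XXX_X_XXXX
XXXXXX_XXX_X_XXXXX
position 13 holds X

X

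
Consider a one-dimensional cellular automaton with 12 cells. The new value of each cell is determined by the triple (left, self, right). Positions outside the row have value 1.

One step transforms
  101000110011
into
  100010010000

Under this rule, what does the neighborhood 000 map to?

At position 4 the neighborhood is 000; the next row has 1 there.

1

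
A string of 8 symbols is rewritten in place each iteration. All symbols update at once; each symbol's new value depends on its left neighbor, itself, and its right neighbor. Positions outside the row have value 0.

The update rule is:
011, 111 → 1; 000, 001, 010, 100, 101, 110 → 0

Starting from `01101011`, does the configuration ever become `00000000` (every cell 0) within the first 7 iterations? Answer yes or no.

01000010
00000000
all cells are 0 at iteration 2

yes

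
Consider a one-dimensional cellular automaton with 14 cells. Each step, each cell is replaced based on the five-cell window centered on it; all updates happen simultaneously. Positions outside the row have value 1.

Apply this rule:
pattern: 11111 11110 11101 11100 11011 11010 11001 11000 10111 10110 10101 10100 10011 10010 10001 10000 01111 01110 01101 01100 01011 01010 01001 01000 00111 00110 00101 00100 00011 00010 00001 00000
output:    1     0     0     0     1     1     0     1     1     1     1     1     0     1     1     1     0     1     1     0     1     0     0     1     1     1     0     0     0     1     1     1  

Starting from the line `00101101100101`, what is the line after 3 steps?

step 1: 01011111001011
step 2: 11110100010110
step 3: 11001111101111

11001111101111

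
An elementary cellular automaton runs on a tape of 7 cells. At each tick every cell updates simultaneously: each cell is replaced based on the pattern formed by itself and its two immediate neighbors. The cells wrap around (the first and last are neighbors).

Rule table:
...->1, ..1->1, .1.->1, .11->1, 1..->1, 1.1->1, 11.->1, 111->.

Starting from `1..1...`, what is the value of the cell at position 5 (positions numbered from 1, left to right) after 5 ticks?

1

tick 1: 1111111
tick 2: .......
tick 3: 1111111  (repeats tick 1; period 2)
tick 5: 1111111
position 5 holds 1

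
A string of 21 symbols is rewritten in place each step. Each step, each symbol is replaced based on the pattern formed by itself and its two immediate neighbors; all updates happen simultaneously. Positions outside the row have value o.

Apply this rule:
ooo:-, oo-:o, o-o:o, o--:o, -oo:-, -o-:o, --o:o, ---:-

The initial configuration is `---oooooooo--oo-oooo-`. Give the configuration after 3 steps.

o-o-------ooo-oo---oo
oooo-----o--oo-oo-o--
---oo---oooo-oo-ooooo

---oo---oooo-oo-ooooo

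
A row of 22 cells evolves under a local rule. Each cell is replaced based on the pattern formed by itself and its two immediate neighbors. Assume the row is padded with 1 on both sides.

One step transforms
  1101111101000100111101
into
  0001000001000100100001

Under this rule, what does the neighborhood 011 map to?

At position 3 the neighborhood is 011; the next row has 1 there.

1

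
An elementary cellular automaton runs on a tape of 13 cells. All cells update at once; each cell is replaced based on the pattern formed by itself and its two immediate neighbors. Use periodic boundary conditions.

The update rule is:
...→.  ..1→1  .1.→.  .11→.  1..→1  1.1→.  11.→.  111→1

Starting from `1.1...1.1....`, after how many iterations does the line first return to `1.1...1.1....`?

iteration 1: ...1.1...1..1
iteration 2: 1.1...1.1.11.
iteration 3: ...1.1.......
iteration 4: ..1...1......
iteration 5: .1.1.1.1.....
iteration 6: 1.......1....
iteration 7: .1.....1.1..1
iteration 8: ..1...1...11.
iteration 9: .1.1.1.1.1..1
iteration 10: ..........11.
iteration 11: .........1..1
iteration 12: 1.......1.11.
iteration 13: .1.....1.....
iteration 14: 1.1...1.1....

14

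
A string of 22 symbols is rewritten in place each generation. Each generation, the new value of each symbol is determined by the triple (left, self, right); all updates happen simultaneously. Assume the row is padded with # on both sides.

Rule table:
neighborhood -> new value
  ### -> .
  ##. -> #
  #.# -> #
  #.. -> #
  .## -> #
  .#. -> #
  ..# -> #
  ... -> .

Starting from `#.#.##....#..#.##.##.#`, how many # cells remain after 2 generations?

#######..#############
......####............
count of #: 4

4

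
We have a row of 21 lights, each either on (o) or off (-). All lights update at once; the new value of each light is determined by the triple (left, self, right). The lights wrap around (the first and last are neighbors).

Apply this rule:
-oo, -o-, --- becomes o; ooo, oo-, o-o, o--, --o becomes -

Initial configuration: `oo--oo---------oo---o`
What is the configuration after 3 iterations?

iteration 1: ----o--ooooooo-o--o-o
iteration 2: -oo-o--o-------o--o-o
iteration 3: -o--o--o-ooooo-o--o-o

-o--o--o-ooooo-o--o-o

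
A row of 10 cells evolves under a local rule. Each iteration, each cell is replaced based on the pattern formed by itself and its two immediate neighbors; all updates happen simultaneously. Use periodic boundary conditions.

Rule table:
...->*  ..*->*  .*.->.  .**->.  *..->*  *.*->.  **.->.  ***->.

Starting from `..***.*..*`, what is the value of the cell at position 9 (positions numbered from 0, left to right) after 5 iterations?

*

iteration 1: **.....**.
iteration 2: ..*****...
iteration 3: **.....***
iteration 4: ..*****...  (repeats iteration 2; period 2)
iteration 5: **.....***
position 9 holds *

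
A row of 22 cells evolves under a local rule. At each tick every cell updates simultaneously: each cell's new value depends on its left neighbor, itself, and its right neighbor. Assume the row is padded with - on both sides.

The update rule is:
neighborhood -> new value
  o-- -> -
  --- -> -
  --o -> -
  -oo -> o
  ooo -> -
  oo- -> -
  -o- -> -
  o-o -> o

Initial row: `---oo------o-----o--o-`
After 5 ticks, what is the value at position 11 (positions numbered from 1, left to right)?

-

---o------------------
----------------------
----------------------  (fixed point — unchanged through tick 5)
position 11 holds -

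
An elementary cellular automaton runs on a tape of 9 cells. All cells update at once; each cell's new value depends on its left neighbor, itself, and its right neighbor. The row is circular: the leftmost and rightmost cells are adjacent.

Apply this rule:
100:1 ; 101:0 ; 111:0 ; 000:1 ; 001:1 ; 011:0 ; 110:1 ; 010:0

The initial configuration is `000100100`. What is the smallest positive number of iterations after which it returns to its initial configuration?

111011011
001001000
110110111
010010000
101101111
100100000
011011111
001000001
110111110
010000010
101111101
100000100
011111011
000001001
111110110
000010010
111101101
000100100

18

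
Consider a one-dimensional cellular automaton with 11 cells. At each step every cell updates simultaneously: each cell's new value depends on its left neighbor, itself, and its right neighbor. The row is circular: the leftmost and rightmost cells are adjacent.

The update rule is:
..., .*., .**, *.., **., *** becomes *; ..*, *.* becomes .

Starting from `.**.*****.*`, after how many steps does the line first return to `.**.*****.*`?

1

step 1: .**.*****.*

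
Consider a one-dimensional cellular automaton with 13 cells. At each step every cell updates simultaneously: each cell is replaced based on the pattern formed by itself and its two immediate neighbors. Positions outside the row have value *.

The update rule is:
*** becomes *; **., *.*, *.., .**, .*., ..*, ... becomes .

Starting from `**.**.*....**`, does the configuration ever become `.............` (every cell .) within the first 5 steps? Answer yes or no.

yes

*...........*
.............
all cells are . at step 2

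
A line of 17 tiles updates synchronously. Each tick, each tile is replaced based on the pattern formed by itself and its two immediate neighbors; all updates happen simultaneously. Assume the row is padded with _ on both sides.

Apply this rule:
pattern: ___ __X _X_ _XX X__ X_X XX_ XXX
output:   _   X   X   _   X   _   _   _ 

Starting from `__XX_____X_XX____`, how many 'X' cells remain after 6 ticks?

4

_X__X___XX___X___
XXXXXX_X__X_XXX__
_______XXXX____X_
______X____X__XXX
_____XXX__XXXX___
____X___XX____X__
count of X: 4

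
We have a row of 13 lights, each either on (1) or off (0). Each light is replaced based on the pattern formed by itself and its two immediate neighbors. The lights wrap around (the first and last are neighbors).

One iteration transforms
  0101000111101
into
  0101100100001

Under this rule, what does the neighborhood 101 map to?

At position 0 the neighborhood is 101; the next row has 0 there.

0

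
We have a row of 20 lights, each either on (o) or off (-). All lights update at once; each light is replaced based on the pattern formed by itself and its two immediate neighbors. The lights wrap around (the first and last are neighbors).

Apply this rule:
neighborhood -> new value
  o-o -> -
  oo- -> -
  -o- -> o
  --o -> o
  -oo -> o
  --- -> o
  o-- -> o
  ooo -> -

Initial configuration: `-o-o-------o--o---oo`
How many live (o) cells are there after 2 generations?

4

generation 1: -o-oooooooooooooooo-
generation 2: oo-o---------------o
count of o: 4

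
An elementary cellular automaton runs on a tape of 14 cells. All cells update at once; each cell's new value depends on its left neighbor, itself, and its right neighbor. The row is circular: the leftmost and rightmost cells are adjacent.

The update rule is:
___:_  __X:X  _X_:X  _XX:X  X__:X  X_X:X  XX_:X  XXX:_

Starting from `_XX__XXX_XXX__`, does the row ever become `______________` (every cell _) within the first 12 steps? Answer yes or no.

XXXXXX_XXX_XX_
X____XXX_XXXXX
XX__XX_XXX____
XXXXXXXX_XX__X
_______XXXXXXX
X_____XX_____X
XX___XXXX___XX
_XX_XX__XX_XX_
XXXXXXXXXXXXXX
______________
all cells are _ at step 10

yes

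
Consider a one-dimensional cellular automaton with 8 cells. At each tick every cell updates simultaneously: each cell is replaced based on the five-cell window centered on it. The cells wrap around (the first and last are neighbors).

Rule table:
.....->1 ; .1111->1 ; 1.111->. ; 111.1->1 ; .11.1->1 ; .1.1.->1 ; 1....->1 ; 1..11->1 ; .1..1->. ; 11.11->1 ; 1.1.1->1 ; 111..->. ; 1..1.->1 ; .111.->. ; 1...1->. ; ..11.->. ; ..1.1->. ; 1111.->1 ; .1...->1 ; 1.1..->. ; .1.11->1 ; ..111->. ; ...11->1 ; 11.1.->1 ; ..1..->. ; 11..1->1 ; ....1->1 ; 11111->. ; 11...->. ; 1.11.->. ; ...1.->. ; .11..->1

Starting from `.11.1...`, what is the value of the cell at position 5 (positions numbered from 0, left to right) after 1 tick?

1

1.11.111
position 5 holds 1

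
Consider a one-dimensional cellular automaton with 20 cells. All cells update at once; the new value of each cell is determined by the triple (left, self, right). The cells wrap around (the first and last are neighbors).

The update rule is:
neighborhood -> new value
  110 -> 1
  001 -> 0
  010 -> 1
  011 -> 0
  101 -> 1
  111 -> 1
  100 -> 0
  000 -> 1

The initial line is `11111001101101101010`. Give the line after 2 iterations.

01111000110110111111
10111010011011011111

10111010011011011111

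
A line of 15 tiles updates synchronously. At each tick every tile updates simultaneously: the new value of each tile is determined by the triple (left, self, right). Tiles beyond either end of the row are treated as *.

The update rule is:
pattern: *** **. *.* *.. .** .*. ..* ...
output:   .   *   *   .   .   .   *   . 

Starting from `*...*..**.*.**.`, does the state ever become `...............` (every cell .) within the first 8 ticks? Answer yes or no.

no

tick 1: *..*..*.**.*.**
tick 2: *.*..*.*.**.*..
tick 3: **..*.*.*.**..*
tick 4: .*.*.*.*.*.*.*.
tick 5: *.*.*.*.*.*.*.*
tick 6: **.*.*.*.*.*.*.
tick 7: .**.*.*.*.*.*.*
tick 8: *.**.*.*.*.*.*.
tick 8 is *.**.*.*.*.*.*., still not uniform .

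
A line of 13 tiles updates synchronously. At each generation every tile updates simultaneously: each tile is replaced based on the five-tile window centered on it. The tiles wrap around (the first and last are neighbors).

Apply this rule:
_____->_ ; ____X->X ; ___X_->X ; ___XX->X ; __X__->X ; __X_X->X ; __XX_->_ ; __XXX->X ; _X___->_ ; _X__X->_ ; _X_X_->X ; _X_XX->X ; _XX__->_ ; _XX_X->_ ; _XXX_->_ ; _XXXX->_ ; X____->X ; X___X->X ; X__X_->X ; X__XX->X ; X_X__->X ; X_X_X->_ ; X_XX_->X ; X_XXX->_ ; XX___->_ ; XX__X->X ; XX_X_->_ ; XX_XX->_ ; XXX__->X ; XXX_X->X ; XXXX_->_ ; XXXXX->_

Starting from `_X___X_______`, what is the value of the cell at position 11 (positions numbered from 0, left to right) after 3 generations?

XX_XXX_X____X
_X___X_X_XXXX
_X_XXXX_X___X
position 11 holds _

_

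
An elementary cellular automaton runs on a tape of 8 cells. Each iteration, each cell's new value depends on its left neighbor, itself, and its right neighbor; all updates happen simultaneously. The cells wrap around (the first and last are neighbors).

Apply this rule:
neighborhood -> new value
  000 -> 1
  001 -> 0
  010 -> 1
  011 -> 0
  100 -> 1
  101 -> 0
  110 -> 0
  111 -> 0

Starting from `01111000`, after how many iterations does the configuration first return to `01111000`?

16

iteration 1: 00000111
iteration 2: 11110000
iteration 3: 00001110
iteration 4: 11100001
iteration 5: 00011100
iteration 6: 11000011
iteration 7: 00111000
iteration 8: 10000111
iteration 9: 01110000
iteration 10: 00001111
iteration 11: 11100000
iteration 12: 00011110
iteration 13: 11000001
iteration 14: 00111100
iteration 15: 10000011
iteration 16: 01111000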